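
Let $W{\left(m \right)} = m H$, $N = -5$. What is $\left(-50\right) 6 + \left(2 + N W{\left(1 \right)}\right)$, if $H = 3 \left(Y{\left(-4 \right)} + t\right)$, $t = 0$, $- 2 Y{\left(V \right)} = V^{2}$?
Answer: $-178$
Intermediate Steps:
$Y{\left(V \right)} = - \frac{V^{2}}{2}$
$H = -24$ ($H = 3 \left(- \frac{\left(-4\right)^{2}}{2} + 0\right) = 3 \left(\left(- \frac{1}{2}\right) 16 + 0\right) = 3 \left(-8 + 0\right) = 3 \left(-8\right) = -24$)
$W{\left(m \right)} = - 24 m$ ($W{\left(m \right)} = m \left(-24\right) = - 24 m$)
$\left(-50\right) 6 + \left(2 + N W{\left(1 \right)}\right) = \left(-50\right) 6 - \left(-2 + 5 \left(\left(-24\right) 1\right)\right) = -300 + \left(2 - -120\right) = -300 + \left(2 + 120\right) = -300 + 122 = -178$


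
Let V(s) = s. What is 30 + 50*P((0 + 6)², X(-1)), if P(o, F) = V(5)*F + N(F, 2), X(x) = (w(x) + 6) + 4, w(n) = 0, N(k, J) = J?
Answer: 2630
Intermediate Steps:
X(x) = 10 (X(x) = (0 + 6) + 4 = 6 + 4 = 10)
P(o, F) = 2 + 5*F (P(o, F) = 5*F + 2 = 2 + 5*F)
30 + 50*P((0 + 6)², X(-1)) = 30 + 50*(2 + 5*10) = 30 + 50*(2 + 50) = 30 + 50*52 = 30 + 2600 = 2630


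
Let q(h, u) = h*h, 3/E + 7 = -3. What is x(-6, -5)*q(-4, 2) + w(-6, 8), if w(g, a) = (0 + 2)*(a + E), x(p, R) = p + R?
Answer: -803/5 ≈ -160.60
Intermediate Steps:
E = -3/10 (E = 3/(-7 - 3) = 3/(-10) = 3*(-1/10) = -3/10 ≈ -0.30000)
x(p, R) = R + p
q(h, u) = h**2
w(g, a) = -3/5 + 2*a (w(g, a) = (0 + 2)*(a - 3/10) = 2*(-3/10 + a) = -3/5 + 2*a)
x(-6, -5)*q(-4, 2) + w(-6, 8) = (-5 - 6)*(-4)**2 + (-3/5 + 2*8) = -11*16 + (-3/5 + 16) = -176 + 77/5 = -803/5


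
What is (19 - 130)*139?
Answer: -15429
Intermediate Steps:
(19 - 130)*139 = -111*139 = -15429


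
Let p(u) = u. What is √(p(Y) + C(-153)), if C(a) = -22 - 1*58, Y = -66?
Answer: I*√146 ≈ 12.083*I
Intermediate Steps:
C(a) = -80 (C(a) = -22 - 58 = -80)
√(p(Y) + C(-153)) = √(-66 - 80) = √(-146) = I*√146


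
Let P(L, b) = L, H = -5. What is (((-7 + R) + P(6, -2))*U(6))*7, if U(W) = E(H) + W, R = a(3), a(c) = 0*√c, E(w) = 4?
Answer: -70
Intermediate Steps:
a(c) = 0
R = 0
U(W) = 4 + W
(((-7 + R) + P(6, -2))*U(6))*7 = (((-7 + 0) + 6)*(4 + 6))*7 = ((-7 + 6)*10)*7 = -1*10*7 = -10*7 = -70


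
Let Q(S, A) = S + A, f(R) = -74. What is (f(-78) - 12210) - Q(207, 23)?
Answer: -12514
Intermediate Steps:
Q(S, A) = A + S
(f(-78) - 12210) - Q(207, 23) = (-74 - 12210) - (23 + 207) = -12284 - 1*230 = -12284 - 230 = -12514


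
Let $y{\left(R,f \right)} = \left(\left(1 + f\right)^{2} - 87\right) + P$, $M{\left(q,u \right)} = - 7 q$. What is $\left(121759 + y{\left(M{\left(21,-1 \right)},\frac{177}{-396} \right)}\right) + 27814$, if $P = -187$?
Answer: $\frac{2601391105}{17424} \approx 1.493 \cdot 10^{5}$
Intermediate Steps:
$y{\left(R,f \right)} = -274 + \left(1 + f\right)^{2}$ ($y{\left(R,f \right)} = \left(\left(1 + f\right)^{2} - 87\right) - 187 = \left(-87 + \left(1 + f\right)^{2}\right) - 187 = -274 + \left(1 + f\right)^{2}$)
$\left(121759 + y{\left(M{\left(21,-1 \right)},\frac{177}{-396} \right)}\right) + 27814 = \left(121759 - \left(274 - \left(1 + \frac{177}{-396}\right)^{2}\right)\right) + 27814 = \left(121759 - \left(274 - \left(1 + 177 \left(- \frac{1}{396}\right)\right)^{2}\right)\right) + 27814 = \left(121759 - \left(274 - \left(1 - \frac{59}{132}\right)^{2}\right)\right) + 27814 = \left(121759 - \left(274 - \left(\frac{73}{132}\right)^{2}\right)\right) + 27814 = \left(121759 + \left(-274 + \frac{5329}{17424}\right)\right) + 27814 = \left(121759 - \frac{4768847}{17424}\right) + 27814 = \frac{2116759969}{17424} + 27814 = \frac{2601391105}{17424}$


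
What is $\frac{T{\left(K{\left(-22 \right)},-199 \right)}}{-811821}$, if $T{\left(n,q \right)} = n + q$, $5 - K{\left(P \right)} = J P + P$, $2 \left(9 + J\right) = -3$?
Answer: $\frac{403}{811821} \approx 0.00049641$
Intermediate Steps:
$J = - \frac{21}{2}$ ($J = -9 + \frac{1}{2} \left(-3\right) = -9 - \frac{3}{2} = - \frac{21}{2} \approx -10.5$)
$K{\left(P \right)} = 5 + \frac{19 P}{2}$ ($K{\left(P \right)} = 5 - \left(- \frac{21 P}{2} + P\right) = 5 - - \frac{19 P}{2} = 5 + \frac{19 P}{2}$)
$\frac{T{\left(K{\left(-22 \right)},-199 \right)}}{-811821} = \frac{\left(5 + \frac{19}{2} \left(-22\right)\right) - 199}{-811821} = \left(\left(5 - 209\right) - 199\right) \left(- \frac{1}{811821}\right) = \left(-204 - 199\right) \left(- \frac{1}{811821}\right) = \left(-403\right) \left(- \frac{1}{811821}\right) = \frac{403}{811821}$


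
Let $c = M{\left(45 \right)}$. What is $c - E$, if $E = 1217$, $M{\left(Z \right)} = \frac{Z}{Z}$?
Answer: $-1216$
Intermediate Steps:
$M{\left(Z \right)} = 1$
$c = 1$
$c - E = 1 - 1217 = -1216$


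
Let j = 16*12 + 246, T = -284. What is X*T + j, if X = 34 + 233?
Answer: -75390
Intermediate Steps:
X = 267
j = 438 (j = 192 + 246 = 438)
X*T + j = 267*(-284) + 438 = -75828 + 438 = -75390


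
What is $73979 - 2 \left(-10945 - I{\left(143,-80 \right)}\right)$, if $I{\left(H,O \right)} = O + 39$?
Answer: $95787$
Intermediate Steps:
$I{\left(H,O \right)} = 39 + O$
$73979 - 2 \left(-10945 - I{\left(143,-80 \right)}\right) = 73979 - 2 \left(-10945 - \left(39 - 80\right)\right) = 73979 - 2 \left(-10945 - -41\right) = 73979 - 2 \left(-10945 + 41\right) = 73979 - 2 \left(-10904\right) = 73979 - -21808 = 73979 + 21808 = 95787$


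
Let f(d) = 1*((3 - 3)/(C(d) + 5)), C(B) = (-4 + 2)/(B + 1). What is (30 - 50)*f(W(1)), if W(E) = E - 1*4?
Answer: 0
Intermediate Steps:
C(B) = -2/(1 + B)
W(E) = -4 + E (W(E) = E - 4 = -4 + E)
f(d) = 0 (f(d) = 1*((3 - 3)/(-2/(1 + d) + 5)) = 1*(0/(5 - 2/(1 + d))) = 1*0 = 0)
(30 - 50)*f(W(1)) = (30 - 50)*0 = -20*0 = 0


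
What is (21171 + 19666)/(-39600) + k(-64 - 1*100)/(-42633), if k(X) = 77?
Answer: -193783669/187585200 ≈ -1.0330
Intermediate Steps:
(21171 + 19666)/(-39600) + k(-64 - 1*100)/(-42633) = (21171 + 19666)/(-39600) + 77/(-42633) = 40837*(-1/39600) + 77*(-1/42633) = -40837/39600 - 77/42633 = -193783669/187585200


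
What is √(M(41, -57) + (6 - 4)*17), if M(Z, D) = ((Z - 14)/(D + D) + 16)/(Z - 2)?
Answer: √75562734/1482 ≈ 5.8655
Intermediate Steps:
M(Z, D) = (16 + (-14 + Z)/(2*D))/(-2 + Z) (M(Z, D) = ((-14 + Z)/((2*D)) + 16)/(-2 + Z) = ((-14 + Z)*(1/(2*D)) + 16)/(-2 + Z) = ((-14 + Z)/(2*D) + 16)/(-2 + Z) = (16 + (-14 + Z)/(2*D))/(-2 + Z))
√(M(41, -57) + (6 - 4)*17) = √((½)*(-14 + 41 + 32*(-57))/(-57*(-2 + 41)) + (6 - 4)*17) = √((½)*(-1/57)*(-14 + 41 - 1824)/39 + 2*17) = √((½)*(-1/57)*(1/39)*(-1797) + 34) = √(599/1482 + 34) = √(50987/1482) = √75562734/1482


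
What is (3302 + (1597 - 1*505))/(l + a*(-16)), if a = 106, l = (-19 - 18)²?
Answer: -4394/327 ≈ -13.437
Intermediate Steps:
l = 1369 (l = (-37)² = 1369)
(3302 + (1597 - 1*505))/(l + a*(-16)) = (3302 + (1597 - 1*505))/(1369 + 106*(-16)) = (3302 + (1597 - 505))/(1369 - 1696) = (3302 + 1092)/(-327) = 4394*(-1/327) = -4394/327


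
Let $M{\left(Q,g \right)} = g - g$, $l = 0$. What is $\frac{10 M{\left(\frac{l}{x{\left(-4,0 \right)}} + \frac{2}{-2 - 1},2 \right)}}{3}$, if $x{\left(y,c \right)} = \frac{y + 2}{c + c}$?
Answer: $0$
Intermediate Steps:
$x{\left(y,c \right)} = \frac{2 + y}{2 c}$
$M{\left(Q,g \right)} = 0$
$\frac{10 M{\left(\frac{l}{x{\left(-4,0 \right)}} + \frac{2}{-2 - 1},2 \right)}}{3} = \frac{10 \cdot 0}{3} = 0 \cdot \frac{1}{3} = 0$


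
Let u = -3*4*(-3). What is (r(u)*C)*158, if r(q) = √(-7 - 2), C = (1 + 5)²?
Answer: 17064*I ≈ 17064.0*I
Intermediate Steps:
C = 36 (C = 6² = 36)
u = 36 (u = -12*(-3) = 36)
r(q) = 3*I (r(q) = √(-9) = 3*I)
(r(u)*C)*158 = ((3*I)*36)*158 = (108*I)*158 = 17064*I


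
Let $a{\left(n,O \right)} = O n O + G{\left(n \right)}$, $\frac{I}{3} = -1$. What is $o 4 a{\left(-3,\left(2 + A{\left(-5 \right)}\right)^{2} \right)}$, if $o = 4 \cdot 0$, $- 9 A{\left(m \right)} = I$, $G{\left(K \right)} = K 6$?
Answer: $0$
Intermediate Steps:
$G{\left(K \right)} = 6 K$
$I = -3$ ($I = 3 \left(-1\right) = -3$)
$A{\left(m \right)} = \frac{1}{3}$ ($A{\left(m \right)} = \left(- \frac{1}{9}\right) \left(-3\right) = \frac{1}{3}$)
$o = 0$
$a{\left(n,O \right)} = 6 n + n O^{2}$ ($a{\left(n,O \right)} = O n O + 6 n = n O^{2} + 6 n = 6 n + n O^{2}$)
$o 4 a{\left(-3,\left(2 + A{\left(-5 \right)}\right)^{2} \right)} = 0 \cdot 4 \left(- 3 \left(6 + \left(\left(2 + \frac{1}{3}\right)^{2}\right)^{2}\right)\right) = 0 \left(- 3 \left(6 + \left(\left(\frac{7}{3}\right)^{2}\right)^{2}\right)\right) = 0 \left(- 3 \left(6 + \left(\frac{49}{9}\right)^{2}\right)\right) = 0 \left(- 3 \left(6 + \frac{2401}{81}\right)\right) = 0 \left(\left(-3\right) \frac{2887}{81}\right) = 0 \left(- \frac{2887}{27}\right) = 0$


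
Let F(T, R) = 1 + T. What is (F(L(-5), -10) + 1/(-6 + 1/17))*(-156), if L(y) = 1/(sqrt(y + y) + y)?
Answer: -75972/707 + 156*I*sqrt(10)/35 ≈ -107.46 + 14.095*I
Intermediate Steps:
L(y) = 1/(y + sqrt(2)*sqrt(y)) (L(y) = 1/(sqrt(2*y) + y) = 1/(sqrt(2)*sqrt(y) + y) = 1/(y + sqrt(2)*sqrt(y)))
(F(L(-5), -10) + 1/(-6 + 1/17))*(-156) = ((1 + 1/(-5 + sqrt(2)*sqrt(-5))) + 1/(-6 + 1/17))*(-156) = ((1 + 1/(-5 + sqrt(2)*(I*sqrt(5)))) + 1/(-6 + 1/17))*(-156) = ((1 + 1/(-5 + I*sqrt(10))) + 1/(-101/17))*(-156) = ((1 + 1/(-5 + I*sqrt(10))) - 17/101)*(-156) = (84/101 + 1/(-5 + I*sqrt(10)))*(-156) = -13104/101 - 156/(-5 + I*sqrt(10))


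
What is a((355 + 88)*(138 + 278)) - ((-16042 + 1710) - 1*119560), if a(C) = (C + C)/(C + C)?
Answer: 133893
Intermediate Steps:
a(C) = 1 (a(C) = (2*C)/((2*C)) = (2*C)*(1/(2*C)) = 1)
a((355 + 88)*(138 + 278)) - ((-16042 + 1710) - 1*119560) = 1 - ((-16042 + 1710) - 1*119560) = 1 - (-14332 - 119560) = 1 - 1*(-133892) = 1 + 133892 = 133893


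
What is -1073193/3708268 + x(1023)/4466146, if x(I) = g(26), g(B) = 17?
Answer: -2396486791811/8280833147564 ≈ -0.28940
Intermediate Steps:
x(I) = 17
-1073193/3708268 + x(1023)/4466146 = -1073193/3708268 + 17/4466146 = -2396486791811/8280833147564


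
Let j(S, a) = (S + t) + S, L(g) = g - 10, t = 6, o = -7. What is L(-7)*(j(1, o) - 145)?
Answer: 2329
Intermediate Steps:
L(g) = -10 + g
j(S, a) = 6 + 2*S (j(S, a) = (S + 6) + S = (6 + S) + S = 6 + 2*S)
L(-7)*(j(1, o) - 145) = (-10 - 7)*((6 + 2*1) - 145) = -17*((6 + 2) - 145) = -17*(8 - 145) = -17*(-137) = 2329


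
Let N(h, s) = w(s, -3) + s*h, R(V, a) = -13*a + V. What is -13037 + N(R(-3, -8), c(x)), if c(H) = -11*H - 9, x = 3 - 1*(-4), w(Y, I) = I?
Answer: -21726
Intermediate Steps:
R(V, a) = V - 13*a
x = 7 (x = 3 + 4 = 7)
c(H) = -9 - 11*H
N(h, s) = -3 + h*s (N(h, s) = -3 + s*h = -3 + h*s)
-13037 + N(R(-3, -8), c(x)) = -13037 + (-3 + (-3 - 13*(-8))*(-9 - 11*7)) = -13037 + (-3 + (-3 + 104)*(-9 - 77)) = -13037 + (-3 + 101*(-86)) = -13037 + (-3 - 8686) = -13037 - 8689 = -21726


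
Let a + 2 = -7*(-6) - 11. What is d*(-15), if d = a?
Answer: -435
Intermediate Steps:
a = 29 (a = -2 + (-7*(-6) - 11) = -2 + (42 - 11) = -2 + 31 = 29)
d = 29
d*(-15) = 29*(-15) = -435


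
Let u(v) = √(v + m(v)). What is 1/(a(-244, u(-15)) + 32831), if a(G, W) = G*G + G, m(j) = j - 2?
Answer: 1/92123 ≈ 1.0855e-5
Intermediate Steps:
m(j) = -2 + j
u(v) = √(-2 + 2*v) (u(v) = √(v + (-2 + v)) = √(-2 + 2*v))
a(G, W) = G + G² (a(G, W) = G² + G = G + G²)
1/(a(-244, u(-15)) + 32831) = 1/(-244*(1 - 244) + 32831) = 1/(-244*(-243) + 32831) = 1/(59292 + 32831) = 1/92123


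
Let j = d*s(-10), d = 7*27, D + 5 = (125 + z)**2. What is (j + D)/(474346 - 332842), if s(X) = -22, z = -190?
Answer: 31/70752 ≈ 0.00043815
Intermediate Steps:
D = 4220 (D = -5 + (125 - 190)**2 = -5 + (-65)**2 = -5 + 4225 = 4220)
d = 189
j = -4158 (j = 189*(-22) = -4158)
(j + D)/(474346 - 332842) = (-4158 + 4220)/(474346 - 332842) = 62/141504 = 62*(1/141504) = 31/70752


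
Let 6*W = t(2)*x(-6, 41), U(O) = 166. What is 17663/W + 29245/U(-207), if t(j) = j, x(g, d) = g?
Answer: -718392/83 ≈ -8655.3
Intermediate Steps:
W = -2 (W = (2*(-6))/6 = (⅙)*(-12) = -2)
17663/W + 29245/U(-207) = 17663/(-2) + 29245/166 = 17663*(-½) + 29245*(1/166) = -17663/2 + 29245/166 = -718392/83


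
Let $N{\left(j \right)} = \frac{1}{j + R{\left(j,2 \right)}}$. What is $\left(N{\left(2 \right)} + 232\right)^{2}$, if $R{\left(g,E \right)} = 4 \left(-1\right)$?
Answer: $\frac{214369}{4} \approx 53592.0$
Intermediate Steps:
$R{\left(g,E \right)} = -4$
$N{\left(j \right)} = \frac{1}{-4 + j}$ ($N{\left(j \right)} = \frac{1}{j - 4} = \frac{1}{-4 + j}$)
$\left(N{\left(2 \right)} + 232\right)^{2} = \left(\frac{1}{-4 + 2} + 232\right)^{2} = \left(\frac{1}{-2} + 232\right)^{2} = \left(- \frac{1}{2} + 232\right)^{2} = \left(\frac{463}{2}\right)^{2} = \frac{214369}{4}$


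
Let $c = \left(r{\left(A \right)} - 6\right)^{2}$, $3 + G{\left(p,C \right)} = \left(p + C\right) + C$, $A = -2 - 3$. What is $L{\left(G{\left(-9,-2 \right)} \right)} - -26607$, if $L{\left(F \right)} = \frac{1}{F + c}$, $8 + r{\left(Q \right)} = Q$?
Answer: $\frac{9179416}{345} \approx 26607.0$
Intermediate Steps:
$A = -5$ ($A = -2 - 3 = -5$)
$r{\left(Q \right)} = -8 + Q$
$G{\left(p,C \right)} = -3 + p + 2 C$ ($G{\left(p,C \right)} = -3 + \left(\left(p + C\right) + C\right) = -3 + \left(\left(C + p\right) + C\right) = -3 + \left(p + 2 C\right) = -3 + p + 2 C$)
$c = 361$ ($c = \left(\left(-8 - 5\right) - 6\right)^{2} = \left(-13 - 6\right)^{2} = \left(-19\right)^{2} = 361$)
$L{\left(F \right)} = \frac{1}{361 + F}$ ($L{\left(F \right)} = \frac{1}{F + 361} = \frac{1}{361 + F}$)
$L{\left(G{\left(-9,-2 \right)} \right)} - -26607 = \frac{1}{361 - 16} - -26607 = \frac{1}{361 - 16} + 26607 = \frac{1}{345} + 26607 = \frac{9179416}{345}$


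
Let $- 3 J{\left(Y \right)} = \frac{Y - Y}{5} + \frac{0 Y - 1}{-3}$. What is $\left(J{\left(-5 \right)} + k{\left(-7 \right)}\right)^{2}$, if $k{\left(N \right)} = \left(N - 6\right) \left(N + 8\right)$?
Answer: $\frac{13924}{81} \approx 171.9$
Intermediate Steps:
$k{\left(N \right)} = \left(-6 + N\right) \left(8 + N\right)$
$J{\left(Y \right)} = - \frac{1}{9}$ ($J{\left(Y \right)} = - \frac{\frac{Y - Y}{5} + \frac{0 Y - 1}{-3}}{3} = - \frac{0 \cdot \frac{1}{5} + \left(0 - 1\right) \left(- \frac{1}{3}\right)}{3} = - \frac{0 - - \frac{1}{3}}{3} = - \frac{0 + \frac{1}{3}}{3} = \left(- \frac{1}{3}\right) \frac{1}{3} = - \frac{1}{9}$)
$\left(J{\left(-5 \right)} + k{\left(-7 \right)}\right)^{2} = \left(- \frac{1}{9} + \left(-48 + \left(-7\right)^{2} + 2 \left(-7\right)\right)\right)^{2} = \left(- \frac{1}{9} - 13\right)^{2} = \left(- \frac{118}{9}\right)^{2} = \frac{13924}{81}$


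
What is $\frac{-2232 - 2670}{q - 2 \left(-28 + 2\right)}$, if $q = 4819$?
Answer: $- \frac{4902}{4871} \approx -1.0064$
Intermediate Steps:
$\frac{-2232 - 2670}{q - 2 \left(-28 + 2\right)} = \frac{-2232 - 2670}{4819 - 2 \left(-28 + 2\right)} = - \frac{4902}{4819 - -52} = - \frac{4902}{4819 + 52} = - \frac{4902}{4871}$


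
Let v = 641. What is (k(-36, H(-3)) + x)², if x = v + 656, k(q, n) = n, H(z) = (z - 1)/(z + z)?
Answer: 15155449/9 ≈ 1.6839e+6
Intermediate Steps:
H(z) = (-1 + z)/(2*z) (H(z) = (-1 + z)/((2*z)) = (-1 + z)*(1/(2*z)) = (-1 + z)/(2*z))
x = 1297 (x = 641 + 656 = 1297)
(k(-36, H(-3)) + x)² = ((½)*(-1 - 3)/(-3) + 1297)² = ((½)*(-⅓)*(-4) + 1297)² = (⅔ + 1297)² = (3893/3)² = 15155449/9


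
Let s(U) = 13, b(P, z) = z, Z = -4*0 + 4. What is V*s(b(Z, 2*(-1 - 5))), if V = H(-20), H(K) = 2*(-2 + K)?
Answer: -572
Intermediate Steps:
Z = 4 (Z = 0 + 4 = 4)
H(K) = -4 + 2*K
V = -44 (V = -4 + 2*(-20) = -4 - 40 = -44)
V*s(b(Z, 2*(-1 - 5))) = -44*13 = -572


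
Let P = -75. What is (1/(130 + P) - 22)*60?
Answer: -14508/11 ≈ -1318.9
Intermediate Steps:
(1/(130 + P) - 22)*60 = (1/(130 - 75) - 22)*60 = (1/55 - 22)*60 = -1209/55*60 = -14508/11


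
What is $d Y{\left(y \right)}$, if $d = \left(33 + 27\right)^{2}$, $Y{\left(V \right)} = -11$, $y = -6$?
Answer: $-39600$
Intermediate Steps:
$d = 3600$ ($d = 60^{2} = 3600$)
$d Y{\left(y \right)} = 3600 \left(-11\right) = -39600$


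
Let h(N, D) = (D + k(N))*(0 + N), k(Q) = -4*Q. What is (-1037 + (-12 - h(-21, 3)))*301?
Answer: 234178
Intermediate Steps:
h(N, D) = N*(D - 4*N) (h(N, D) = (D - 4*N)*(0 + N) = (D - 4*N)*N = N*(D - 4*N))
(-1037 + (-12 - h(-21, 3)))*301 = (-1037 + (-12 - (-21)*(3 - 4*(-21))))*301 = (-1037 + (-12 - (-21)*(3 + 84)))*301 = (-1037 + (-12 - (-21)*87))*301 = (-1037 + (-12 - 1*(-1827)))*301 = (-1037 + (-12 + 1827))*301 = (-1037 + 1815)*301 = 778*301 = 234178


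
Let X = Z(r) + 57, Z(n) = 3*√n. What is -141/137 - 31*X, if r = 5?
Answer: -242220/137 - 93*√5 ≈ -1976.0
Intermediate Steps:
X = 57 + 3*√5 (X = 3*√5 + 57 = 57 + 3*√5 ≈ 63.708)
-141/137 - 31*X = -141/137 - 31*(57 + 3*√5) = -141*1/137 + (-1767 - 93*√5) = -141/137 + (-1767 - 93*√5) = -242220/137 - 93*√5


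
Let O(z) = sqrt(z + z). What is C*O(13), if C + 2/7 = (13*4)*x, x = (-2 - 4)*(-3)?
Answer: 6550*sqrt(26)/7 ≈ 4771.2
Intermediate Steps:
x = 18 (x = -6*(-3) = 18)
O(z) = sqrt(2)*sqrt(z) (O(z) = sqrt(2*z) = sqrt(2)*sqrt(z))
C = 6550/7 (C = -2/7 + (13*4)*18 = -2/7 + 52*18 = -2/7 + 936 = 6550/7 ≈ 935.71)
C*O(13) = 6550*(sqrt(2)*sqrt(13))/7 = 6550*sqrt(26)/7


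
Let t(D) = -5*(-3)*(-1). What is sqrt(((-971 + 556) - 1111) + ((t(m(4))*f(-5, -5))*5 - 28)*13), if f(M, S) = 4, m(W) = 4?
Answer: I*sqrt(5790) ≈ 76.092*I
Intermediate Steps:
t(D) = -15 (t(D) = 15*(-1) = -15)
sqrt(((-971 + 556) - 1111) + ((t(m(4))*f(-5, -5))*5 - 28)*13) = sqrt(((-971 + 556) - 1111) + (-15*4*5 - 28)*13) = sqrt((-415 - 1111) + (-60*5 - 28)*13) = sqrt(-1526 + (-300 - 28)*13) = sqrt(-1526 - 328*13) = sqrt(-1526 - 4264) = sqrt(-5790) = I*sqrt(5790)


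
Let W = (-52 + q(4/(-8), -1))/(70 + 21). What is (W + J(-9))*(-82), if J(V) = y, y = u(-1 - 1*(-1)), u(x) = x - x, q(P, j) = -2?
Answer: 4428/91 ≈ 48.659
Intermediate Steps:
u(x) = 0
y = 0
J(V) = 0
W = -54/91 (W = (-52 - 2)/(70 + 21) = -54/91 ≈ -0.59341)
(W + J(-9))*(-82) = (-54/91 + 0)*(-82) = -54/91*(-82) = 4428/91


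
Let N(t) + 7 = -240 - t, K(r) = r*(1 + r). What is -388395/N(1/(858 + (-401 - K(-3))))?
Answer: 25023735/15914 ≈ 1572.4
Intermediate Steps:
N(t) = -247 - t (N(t) = -7 + (-240 - t) = -247 - t)
-388395/N(1/(858 + (-401 - K(-3)))) = -388395/(-247 - 1/(858 + (-401 - (-3)*(1 - 3)))) = -388395/(-247 - 1/(858 + (-401 - (-3)*(-2)))) = -388395/(-247 - 1/(858 + (-401 - 1*6))) = -388395/(-247 - 1/(858 + (-401 - 6))) = -388395/(-247 - 1/(858 - 407)) = -388395/(-247 - 1/451) = -388395/(-111398/451) = -388395*(-451/111398) = 25023735/15914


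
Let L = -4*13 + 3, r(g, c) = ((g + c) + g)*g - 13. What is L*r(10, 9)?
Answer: -13573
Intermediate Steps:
r(g, c) = -13 + g*(c + 2*g) (r(g, c) = ((c + g) + g)*g - 13 = (c + 2*g)*g - 13 = g*(c + 2*g) - 13 = -13 + g*(c + 2*g))
L = -49 (L = -52 + 3 = -49)
L*r(10, 9) = -49*(-13 + 2*10² + 9*10) = -49*(-13 + 2*100 + 90) = -49*(-13 + 200 + 90) = -49*277 = -13573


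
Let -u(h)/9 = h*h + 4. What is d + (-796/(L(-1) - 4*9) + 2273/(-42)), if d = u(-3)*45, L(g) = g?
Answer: -8232479/1554 ≈ -5297.6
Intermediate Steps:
u(h) = -36 - 9*h² (u(h) = -9*(h*h + 4) = -9*(h² + 4) = -9*(4 + h²) = -36 - 9*h²)
d = -5265 (d = (-36 - 9*(-3)²)*45 = (-36 - 9*9)*45 = (-36 - 81)*45 = -117*45 = -5265)
d + (-796/(L(-1) - 4*9) + 2273/(-42)) = -5265 + (-796/(-1 - 4*9) + 2273/(-42)) = -5265 + (-796/(-1 - 36) + 2273*(-1/42)) = -5265 + (-796/(-37) - 2273/42) = -5265 + (-796*(-1/37) - 2273/42) = -5265 + (796/37 - 2273/42) = -5265 - 50669/1554 = -8232479/1554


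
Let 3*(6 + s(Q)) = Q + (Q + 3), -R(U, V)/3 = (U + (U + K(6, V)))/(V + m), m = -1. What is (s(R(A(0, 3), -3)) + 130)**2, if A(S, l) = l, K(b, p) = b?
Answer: 17161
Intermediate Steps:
R(U, V) = -3*(6 + 2*U)/(-1 + V) (R(U, V) = -3*(U + (U + 6))/(V - 1) = -3*(U + (6 + U))/(-1 + V) = -3*(6 + 2*U)/(-1 + V))
s(Q) = -5 + 2*Q/3 (s(Q) = -6 + (Q + (Q + 3))/3 = -6 + (Q + (3 + Q))/3 = -6 + (3 + 2*Q)/3 = -6 + (1 + 2*Q/3) = -5 + 2*Q/3)
(s(R(A(0, 3), -3)) + 130)**2 = ((-5 + 2*(6*(-3 - 1*3)/(-1 - 3))/3) + 130)**2 = ((-5 + 2*(6*(-3 - 3)/(-4))/3) + 130)**2 = ((-5 + 2*(6*(-1/4)*(-6))/3) + 130)**2 = ((-5 + (2/3)*9) + 130)**2 = ((-5 + 6) + 130)**2 = (1 + 130)**2 = 131**2 = 17161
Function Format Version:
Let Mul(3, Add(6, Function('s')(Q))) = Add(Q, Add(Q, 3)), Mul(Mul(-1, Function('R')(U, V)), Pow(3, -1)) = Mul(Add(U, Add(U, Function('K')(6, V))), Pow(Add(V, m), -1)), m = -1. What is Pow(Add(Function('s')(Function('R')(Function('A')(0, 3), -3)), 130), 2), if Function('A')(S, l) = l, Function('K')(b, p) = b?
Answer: 17161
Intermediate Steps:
Function('R')(U, V) = Mul(-3, Pow(Add(-1, V), -1), Add(6, Mul(2, U))) (Function('R')(U, V) = Mul(-3, Mul(Add(U, Add(U, 6)), Pow(Add(V, -1), -1))) = Mul(-3, Mul(Add(U, Add(6, U)), Pow(Add(-1, V), -1))) = Mul(-3, Mul(Add(6, Mul(2, U)), Pow(Add(-1, V), -1))) = Mul(-3, Mul(Pow(Add(-1, V), -1), Add(6, Mul(2, U)))) = Mul(-3, Pow(Add(-1, V), -1), Add(6, Mul(2, U))))
Function('s')(Q) = Add(-5, Mul(Rational(2, 3), Q)) (Function('s')(Q) = Add(-6, Mul(Rational(1, 3), Add(Q, Add(Q, 3)))) = Add(-6, Mul(Rational(1, 3), Add(Q, Add(3, Q)))) = Add(-6, Mul(Rational(1, 3), Add(3, Mul(2, Q)))) = Add(-6, Add(1, Mul(Rational(2, 3), Q))) = Add(-5, Mul(Rational(2, 3), Q)))
Pow(Add(Function('s')(Function('R')(Function('A')(0, 3), -3)), 130), 2) = Pow(Add(Add(-5, Mul(Rational(2, 3), Mul(6, Pow(Add(-1, -3), -1), Add(-3, Mul(-1, 3))))), 130), 2) = Pow(Add(Add(-5, Mul(Rational(2, 3), Mul(6, Pow(-4, -1), Add(-3, -3)))), 130), 2) = Pow(Add(Add(-5, Mul(Rational(2, 3), Mul(6, Rational(-1, 4), -6))), 130), 2) = Pow(Add(Add(-5, Mul(Rational(2, 3), 9)), 130), 2) = Pow(Add(Add(-5, 6), 130), 2) = Pow(Add(1, 130), 2) = Pow(131, 2) = 17161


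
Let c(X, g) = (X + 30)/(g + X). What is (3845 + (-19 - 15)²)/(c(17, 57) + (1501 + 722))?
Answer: 370074/164549 ≈ 2.2490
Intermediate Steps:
c(X, g) = (30 + X)/(X + g)
(3845 + (-19 - 15)²)/(c(17, 57) + (1501 + 722)) = (3845 + (-19 - 15)²)/((30 + 17)/(17 + 57) + (1501 + 722)) = (3845 + (-34)²)/(47/74 + 2223) = (3845 + 1156)/((1/74)*47 + 2223) = 5001/(47/74 + 2223) = 5001/(164549/74) = 5001*(74/164549) = 370074/164549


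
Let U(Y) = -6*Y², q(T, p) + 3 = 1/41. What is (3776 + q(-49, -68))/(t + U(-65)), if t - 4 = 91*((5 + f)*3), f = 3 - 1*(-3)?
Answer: -154694/916063 ≈ -0.16887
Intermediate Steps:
f = 6 (f = 3 + 3 = 6)
q(T, p) = -122/41 (q(T, p) = -3 + 1/41 = -122/41)
t = 3007 (t = 4 + 91*((5 + 6)*3) = 4 + 91*(11*3) = 4 + 91*33 = 4 + 3003 = 3007)
(3776 + q(-49, -68))/(t + U(-65)) = (3776 - 122/41)/(3007 - 6*(-65)²) = 154694/(41*(3007 - 6*4225)) = 154694/(41*(3007 - 25350)) = (154694/41)/(-22343) = (154694/41)*(-1/22343) = -154694/916063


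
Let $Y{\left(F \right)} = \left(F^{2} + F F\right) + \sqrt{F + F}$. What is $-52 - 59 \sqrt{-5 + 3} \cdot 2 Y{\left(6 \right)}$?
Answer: $-52 - 236 i \sqrt{2} \left(36 + \sqrt{3}\right) \approx -52.0 - 12593.0 i$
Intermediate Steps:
$Y{\left(F \right)} = 2 F^{2} + \sqrt{2} \sqrt{F}$ ($Y{\left(F \right)} = \left(F^{2} + F^{2}\right) + \sqrt{2 F} = 2 F^{2} + \sqrt{2} \sqrt{F}$)
$-52 - 59 \sqrt{-5 + 3} \cdot 2 Y{\left(6 \right)} = -52 - 59 \sqrt{-5 + 3} \cdot 2 \left(2 \cdot 6^{2} + \sqrt{2} \sqrt{6}\right) = -52 - 59 \sqrt{-2} \cdot 2 \left(2 \cdot 36 + 2 \sqrt{3}\right) = -52 - 59 i \sqrt{2} \cdot 2 \left(72 + 2 \sqrt{3}\right) = -52 - 59 \cdot 2 i \sqrt{2} \left(72 + 2 \sqrt{3}\right) = -52 - 118 i \sqrt{2} \left(72 + 2 \sqrt{3}\right)$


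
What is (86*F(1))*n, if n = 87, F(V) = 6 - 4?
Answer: 14964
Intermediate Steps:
F(V) = 2
(86*F(1))*n = (86*2)*87 = 172*87 = 14964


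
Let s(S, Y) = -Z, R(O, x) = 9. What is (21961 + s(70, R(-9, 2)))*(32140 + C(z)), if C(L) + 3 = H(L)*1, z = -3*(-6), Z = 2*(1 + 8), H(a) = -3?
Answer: 705116362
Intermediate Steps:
Z = 18 (Z = 2*9 = 18)
z = 18
s(S, Y) = -18 (s(S, Y) = -1*18 = -18)
C(L) = -6 (C(L) = -3 - 3*1 = -3 - 3 = -6)
(21961 + s(70, R(-9, 2)))*(32140 + C(z)) = (21961 - 18)*(32140 - 6) = 21943*32134 = 705116362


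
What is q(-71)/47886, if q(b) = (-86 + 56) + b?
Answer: -101/47886 ≈ -0.0021092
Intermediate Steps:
q(b) = -30 + b
q(-71)/47886 = (-30 - 71)/47886 = -101*1/47886 = -101/47886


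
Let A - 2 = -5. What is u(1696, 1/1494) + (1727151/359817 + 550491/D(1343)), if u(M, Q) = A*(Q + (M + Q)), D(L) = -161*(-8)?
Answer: -179089585436711/38465876568 ≈ -4655.8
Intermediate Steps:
A = -3 (A = 2 - 5 = -3)
D(L) = 1288
u(M, Q) = -6*Q - 3*M (u(M, Q) = -3*(Q + (M + Q)) = -3*(M + 2*Q) = -6*Q - 3*M)
u(1696, 1/1494) + (1727151/359817 + 550491/D(1343)) = (-6/1494 - 3*1696) + (1727151/359817 + 550491/1288) = (-6*1/1494 - 5088) + (1727151*(1/359817) + 550491*(1/1288)) = (-1/249 - 5088) + (575717/119939 + 550491/1288) = -1266913/249 + 66766863545/154481432 = -179089585436711/38465876568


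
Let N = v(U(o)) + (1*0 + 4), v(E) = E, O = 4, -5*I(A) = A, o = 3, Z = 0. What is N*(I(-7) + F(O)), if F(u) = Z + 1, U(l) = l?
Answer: 84/5 ≈ 16.800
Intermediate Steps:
I(A) = -A/5
F(u) = 1 (F(u) = 0 + 1 = 1)
N = 7 (N = 3 + (1*0 + 4) = 3 + (0 + 4) = 3 + 4 = 7)
N*(I(-7) + F(O)) = 7*(-1/5*(-7) + 1) = 7*(7/5 + 1) = 7*(12/5) = 84/5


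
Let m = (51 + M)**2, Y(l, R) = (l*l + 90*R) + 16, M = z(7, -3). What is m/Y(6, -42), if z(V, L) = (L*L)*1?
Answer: -225/233 ≈ -0.96566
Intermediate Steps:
z(V, L) = L**2 (z(V, L) = L**2*1 = L**2)
M = 9 (M = (-3)**2 = 9)
Y(l, R) = 16 + l**2 + 90*R (Y(l, R) = (l**2 + 90*R) + 16 = 16 + l**2 + 90*R)
m = 3600 (m = (51 + 9)**2 = 60**2 = 3600)
m/Y(6, -42) = 3600/(16 + 6**2 + 90*(-42)) = 3600/(16 + 36 - 3780) = 3600/(-3728) = 3600*(-1/3728) = -225/233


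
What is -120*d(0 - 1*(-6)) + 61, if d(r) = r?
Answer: -659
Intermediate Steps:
-120*d(0 - 1*(-6)) + 61 = -120*(0 - 1*(-6)) + 61 = -120*(0 + 6) + 61 = -120*6 + 61 = -720 + 61 = -659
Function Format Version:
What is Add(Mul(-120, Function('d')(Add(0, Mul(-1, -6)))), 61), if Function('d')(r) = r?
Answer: -659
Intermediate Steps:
Add(Mul(-120, Function('d')(Add(0, Mul(-1, -6)))), 61) = Add(Mul(-120, Add(0, Mul(-1, -6))), 61) = Add(Mul(-120, Add(0, 6)), 61) = Add(Mul(-120, 6), 61) = Add(-720, 61) = -659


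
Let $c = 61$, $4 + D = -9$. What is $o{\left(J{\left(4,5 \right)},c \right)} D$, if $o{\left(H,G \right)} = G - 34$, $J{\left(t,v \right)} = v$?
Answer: $-351$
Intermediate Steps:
$D = -13$ ($D = -4 - 9 = -13$)
$o{\left(H,G \right)} = -34 + G$ ($o{\left(H,G \right)} = G - 34 = -34 + G$)
$o{\left(J{\left(4,5 \right)},c \right)} D = \left(-34 + 61\right) \left(-13\right) = 27 \left(-13\right) = -351$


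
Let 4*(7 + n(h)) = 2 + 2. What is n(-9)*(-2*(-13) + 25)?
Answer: -306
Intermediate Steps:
n(h) = -6 (n(h) = -7 + (2 + 2)/4 = -7 + (1/4)*4 = -7 + 1 = -6)
n(-9)*(-2*(-13) + 25) = -6*(-2*(-13) + 25) = -6*(26 + 25) = -6*51 = -306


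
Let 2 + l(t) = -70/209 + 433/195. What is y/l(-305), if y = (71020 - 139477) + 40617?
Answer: 1134619200/4663 ≈ 2.4332e+5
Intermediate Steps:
l(t) = -4663/40755 (l(t) = -2 + (-70/209 + 433/195) = -2 + 76847/40755 = -4663/40755)
y = -27840 (y = -68457 + 40617 = -27840)
y/l(-305) = -27840/(-4663/40755) = -27840*(-40755/4663) = 1134619200/4663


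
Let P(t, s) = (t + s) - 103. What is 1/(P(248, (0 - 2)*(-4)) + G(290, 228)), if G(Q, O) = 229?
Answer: 1/382 ≈ 0.0026178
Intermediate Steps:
P(t, s) = -103 + s + t (P(t, s) = (s + t) - 103 = -103 + s + t)
1/(P(248, (0 - 2)*(-4)) + G(290, 228)) = 1/((-103 + (0 - 2)*(-4) + 248) + 229) = 1/((-103 - 2*(-4) + 248) + 229) = 1/((-103 + 8 + 248) + 229) = 1/(153 + 229) = 1/382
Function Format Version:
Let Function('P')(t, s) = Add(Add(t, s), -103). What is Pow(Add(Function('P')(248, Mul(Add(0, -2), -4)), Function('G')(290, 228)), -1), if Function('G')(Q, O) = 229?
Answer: Rational(1, 382) ≈ 0.0026178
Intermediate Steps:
Function('P')(t, s) = Add(-103, s, t) (Function('P')(t, s) = Add(Add(s, t), -103) = Add(-103, s, t))
Pow(Add(Function('P')(248, Mul(Add(0, -2), -4)), Function('G')(290, 228)), -1) = Pow(Add(Add(-103, Mul(Add(0, -2), -4), 248), 229), -1) = Pow(Add(Add(-103, Mul(-2, -4), 248), 229), -1) = Pow(Add(Add(-103, 8, 248), 229), -1) = Pow(Add(153, 229), -1) = Pow(382, -1) = Rational(1, 382)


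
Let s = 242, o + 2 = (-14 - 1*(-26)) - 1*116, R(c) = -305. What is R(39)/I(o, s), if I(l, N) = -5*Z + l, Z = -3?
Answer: 305/91 ≈ 3.3516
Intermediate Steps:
o = -106 (o = -2 + ((-14 - 1*(-26)) - 1*116) = -2 + ((-14 + 26) - 116) = -2 + (12 - 116) = -2 - 104 = -106)
I(l, N) = 15 + l (I(l, N) = -5*(-3) + l = 15 + l)
R(39)/I(o, s) = -305/(15 - 106) = -305/(-91) = -305*(-1/91) = 305/91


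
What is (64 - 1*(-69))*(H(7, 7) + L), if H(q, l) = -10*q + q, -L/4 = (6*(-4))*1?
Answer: 4389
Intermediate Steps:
L = 96 (L = -4*6*(-4) = -(-96) = -4*(-24) = 96)
H(q, l) = -9*q
(64 - 1*(-69))*(H(7, 7) + L) = (64 - 1*(-69))*(-9*7 + 96) = (64 + 69)*(-63 + 96) = 133*33 = 4389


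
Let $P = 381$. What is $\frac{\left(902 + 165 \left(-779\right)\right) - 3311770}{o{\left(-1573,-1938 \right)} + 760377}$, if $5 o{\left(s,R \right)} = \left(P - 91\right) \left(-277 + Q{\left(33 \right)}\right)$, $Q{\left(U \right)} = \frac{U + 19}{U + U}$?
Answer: $- \frac{113500299}{24563771} \approx -4.6206$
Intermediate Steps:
$Q{\left(U \right)} = \frac{19 + U}{2 U}$
$o{\left(s,R \right)} = - \frac{528670}{33}$ ($o{\left(s,R \right)} = \frac{\left(381 - 91\right) \left(-277 + \frac{19 + 33}{2 \cdot 33}\right)}{5} = \frac{290 \left(-277 + \frac{1}{2} \cdot \frac{1}{33} \cdot 52\right)}{5} = \frac{290 \left(-277 + \frac{26}{33}\right)}{5} = \frac{290 \left(- \frac{9115}{33}\right)}{5} = \frac{1}{5} \left(- \frac{2643350}{33}\right) = - \frac{528670}{33}$)
$\frac{\left(902 + 165 \left(-779\right)\right) - 3311770}{o{\left(-1573,-1938 \right)} + 760377} = \frac{\left(902 + 165 \left(-779\right)\right) - 3311770}{- \frac{528670}{33} + 760377} = \frac{\left(902 - 128535\right) - 3311770}{\frac{24563771}{33}} = \left(-127633 - 3311770\right) \frac{33}{24563771} = \left(-3439403\right) \frac{33}{24563771} = - \frac{113500299}{24563771}$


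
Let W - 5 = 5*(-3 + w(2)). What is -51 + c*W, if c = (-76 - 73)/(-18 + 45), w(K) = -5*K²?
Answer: 15013/27 ≈ 556.04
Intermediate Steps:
c = -149/27 ≈ -5.5185
W = -110 (W = 5 + 5*(-3 - 5*2²) = 5 + 5*(-3 - 5*4) = 5 + 5*(-3 - 20) = 5 + 5*(-23) = 5 - 115 = -110)
-51 + c*W = -51 - 149/27*(-110) = -51 + 16390/27 = 15013/27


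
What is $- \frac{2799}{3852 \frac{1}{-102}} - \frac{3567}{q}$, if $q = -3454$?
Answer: $\frac{13886808}{184789} \approx 75.15$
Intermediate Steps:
$- \frac{2799}{3852 \frac{1}{-102}} - \frac{3567}{q} = - \frac{2799}{3852 \frac{1}{-102}} - \frac{3567}{-3454} = - \frac{2799}{3852 \left(- \frac{1}{102}\right)} - - \frac{3567}{3454} = - \frac{2799}{- \frac{642}{17}} + \frac{3567}{3454} = \left(-2799\right) \left(- \frac{17}{642}\right) + \frac{3567}{3454} = \frac{15861}{214} + \frac{3567}{3454} = \frac{13886808}{184789}$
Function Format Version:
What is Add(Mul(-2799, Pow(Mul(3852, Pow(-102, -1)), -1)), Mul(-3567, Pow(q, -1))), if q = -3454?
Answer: Rational(13886808, 184789) ≈ 75.150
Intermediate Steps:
Add(Mul(-2799, Pow(Mul(3852, Pow(-102, -1)), -1)), Mul(-3567, Pow(q, -1))) = Add(Mul(-2799, Pow(Mul(3852, Pow(-102, -1)), -1)), Mul(-3567, Pow(-3454, -1))) = Add(Mul(-2799, Pow(Mul(3852, Rational(-1, 102)), -1)), Mul(-3567, Rational(-1, 3454))) = Add(Mul(-2799, Pow(Rational(-642, 17), -1)), Rational(3567, 3454)) = Add(Mul(-2799, Rational(-17, 642)), Rational(3567, 3454)) = Add(Rational(15861, 214), Rational(3567, 3454)) = Rational(13886808, 184789)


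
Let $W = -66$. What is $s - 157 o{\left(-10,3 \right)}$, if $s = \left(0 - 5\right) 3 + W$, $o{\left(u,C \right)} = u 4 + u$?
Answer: $7769$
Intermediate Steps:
$o{\left(u,C \right)} = 5 u$ ($o{\left(u,C \right)} = 4 u + u = 5 u$)
$s = -81$ ($s = \left(0 - 5\right) 3 - 66 = \left(-5\right) 3 - 66 = -15 - 66 = -81$)
$s - 157 o{\left(-10,3 \right)} = -81 - 157 \cdot 5 \left(-10\right) = -81 - -7850 = -81 + 7850 = 7769$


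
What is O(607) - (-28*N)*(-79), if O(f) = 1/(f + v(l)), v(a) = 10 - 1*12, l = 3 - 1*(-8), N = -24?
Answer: 32118241/605 ≈ 53088.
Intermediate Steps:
l = 11 (l = 3 + 8 = 11)
v(a) = -2 (v(a) = 10 - 12 = -2)
O(f) = 1/(-2 + f) (O(f) = 1/(f - 2) = 1/(-2 + f))
O(607) - (-28*N)*(-79) = 1/(-2 + 607) - (-28*(-24))*(-79) = 1/605 - 672*(-79) = 1/605 - 1*(-53088) = 1/605 + 53088 = 32118241/605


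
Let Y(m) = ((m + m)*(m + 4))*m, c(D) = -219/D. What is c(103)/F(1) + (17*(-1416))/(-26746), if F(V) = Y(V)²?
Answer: 121042113/137741900 ≈ 0.87876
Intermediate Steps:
Y(m) = 2*m²*(4 + m) (Y(m) = ((2*m)*(4 + m))*m = (2*m*(4 + m))*m = 2*m²*(4 + m))
F(V) = 4*V⁴*(4 + V)² (F(V) = (2*V²*(4 + V))² = 4*V⁴*(4 + V)²)
c(103)/F(1) + (17*(-1416))/(-26746) = (-219/103)/((4*1⁴*(4 + 1)²)) + (17*(-1416))/(-26746) = (-219*1/103)/((4*1*5²)) - 24072*(-1/26746) = -219/(103*(4*1*25)) + 12036/13373 = -219/103/100 + 12036/13373 = -219/103*1/100 + 12036/13373 = -219/10300 + 12036/13373 = 121042113/137741900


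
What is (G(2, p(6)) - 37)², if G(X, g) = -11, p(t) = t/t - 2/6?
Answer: 2304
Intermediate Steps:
p(t) = ⅔ (p(t) = 1 - 2*⅙ = 1 - ⅓ = ⅔)
(G(2, p(6)) - 37)² = (-11 - 37)² = (-48)² = 2304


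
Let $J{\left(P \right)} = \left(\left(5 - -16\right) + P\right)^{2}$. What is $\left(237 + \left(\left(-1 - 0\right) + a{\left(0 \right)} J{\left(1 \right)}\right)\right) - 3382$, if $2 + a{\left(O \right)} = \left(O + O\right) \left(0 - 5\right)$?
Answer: $-4114$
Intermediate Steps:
$a{\left(O \right)} = -2 - 10 O$ ($a{\left(O \right)} = -2 + \left(O + O\right) \left(0 - 5\right) = -2 + 2 O \left(-5\right) = -2 - 10 O$)
$J{\left(P \right)} = \left(21 + P\right)^{2}$ ($J{\left(P \right)} = \left(\left(5 + 16\right) + P\right)^{2} = \left(21 + P\right)^{2}$)
$\left(237 + \left(\left(-1 - 0\right) + a{\left(0 \right)} J{\left(1 \right)}\right)\right) - 3382 = \left(237 + \left(\left(-1 - 0\right) + \left(-2 - 0\right) \left(21 + 1\right)^{2}\right)\right) - 3382 = \left(237 + \left(\left(-1 + 0\right) + \left(-2 + 0\right) 22^{2}\right)\right) - 3382 = \left(237 - 969\right) - 3382 = -732 - 3382 = -4114$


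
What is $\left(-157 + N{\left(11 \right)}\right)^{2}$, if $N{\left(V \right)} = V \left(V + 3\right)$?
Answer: $9$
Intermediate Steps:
$N{\left(V \right)} = V \left(3 + V\right)$
$\left(-157 + N{\left(11 \right)}\right)^{2} = \left(-157 + 11 \left(3 + 11\right)\right)^{2} = \left(-157 + 11 \cdot 14\right)^{2} = \left(-157 + 154\right)^{2} = \left(-3\right)^{2} = 9$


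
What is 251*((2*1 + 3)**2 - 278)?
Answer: -63503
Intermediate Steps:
251*((2*1 + 3)**2 - 278) = 251*((2 + 3)**2 - 278) = 251*(5**2 - 278) = 251*(25 - 278) = 251*(-253) = -63503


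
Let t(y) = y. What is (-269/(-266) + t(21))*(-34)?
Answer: -99535/133 ≈ -748.38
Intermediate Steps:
(-269/(-266) + t(21))*(-34) = (-269/(-266) + 21)*(-34) = (-269*(-1/266) + 21)*(-34) = (269/266 + 21)*(-34) = (5855/266)*(-34) = -99535/133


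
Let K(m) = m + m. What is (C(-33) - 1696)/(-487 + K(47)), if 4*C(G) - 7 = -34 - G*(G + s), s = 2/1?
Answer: 3917/786 ≈ 4.9835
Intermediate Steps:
s = 2 (s = 2*1 = 2)
K(m) = 2*m
C(G) = -27/4 - G*(2 + G)/4 (C(G) = 7/4 + (-34 - G*(G + 2))/4 = 7/4 + (-34 - G*(2 + G))/4 = 7/4 + (-17/2 - G*(2 + G)/4) = -27/4 - G*(2 + G)/4)
(C(-33) - 1696)/(-487 + K(47)) = ((-27/4 - 1/2*(-33) - 1/4*(-33)**2) - 1696)/(-487 + 2*47) = ((-27/4 + 33/2 - 1/4*1089) - 1696)/(-487 + 94) = ((-27/4 + 33/2 - 1089/4) - 1696)/(-393) = (-525/2 - 1696)*(-1/393) = -3917/2*(-1/393) = 3917/786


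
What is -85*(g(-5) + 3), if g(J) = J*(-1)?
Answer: -680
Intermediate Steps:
g(J) = -J
-85*(g(-5) + 3) = -85*(-1*(-5) + 3) = -85*(5 + 3) = -85*8 = -680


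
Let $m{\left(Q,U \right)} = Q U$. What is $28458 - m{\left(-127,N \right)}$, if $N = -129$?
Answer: $12075$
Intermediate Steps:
$28458 - m{\left(-127,N \right)} = 28458 - \left(-127\right) \left(-129\right) = 28458 - 16383 = 12075$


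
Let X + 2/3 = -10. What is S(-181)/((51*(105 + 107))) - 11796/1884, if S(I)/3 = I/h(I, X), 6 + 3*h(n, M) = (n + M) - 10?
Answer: -2206866283/352510844 ≈ -6.2604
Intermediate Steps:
X = -32/3 (X = -⅔ - 10 = -32/3 ≈ -10.667)
h(n, M) = -16/3 + M/3 + n/3 (h(n, M) = -2 + ((n + M) - 10)/3 = -2 + ((M + n) - 10)/3 = -2 + (-10 + M + n)/3 = -2 + (-10/3 + M/3 + n/3) = -16/3 + M/3 + n/3)
S(I) = 3*I/(-80/9 + I/3) (S(I) = 3*(I/(-16/3 + (⅓)*(-32/3) + I/3)) = 3*(I/(-16/3 - 32/9 + I/3)) = 3*(I/(-80/9 + I/3)) = 3*I/(-80/9 + I/3))
S(-181)/((51*(105 + 107))) - 11796/1884 = (27*(-181)/(-80 + 3*(-181)))/((51*(105 + 107))) - 11796/1884 = (27*(-181)/(-80 - 543))/((51*212)) - 11796*1/1884 = (27*(-181)/(-623))/10812 - 983/157 = (27*(-181)*(-1/623))*(1/10812) - 983/157 = (4887/623)*(1/10812) - 983/157 = 1629/2245292 - 983/157 = -2206866283/352510844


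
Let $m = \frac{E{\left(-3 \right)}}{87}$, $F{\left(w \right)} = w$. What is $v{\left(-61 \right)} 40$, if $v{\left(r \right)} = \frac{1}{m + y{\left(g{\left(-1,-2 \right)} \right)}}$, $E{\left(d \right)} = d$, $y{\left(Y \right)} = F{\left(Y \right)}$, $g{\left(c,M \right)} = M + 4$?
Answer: $\frac{1160}{57} \approx 20.351$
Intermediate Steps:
$g{\left(c,M \right)} = 4 + M$
$y{\left(Y \right)} = Y$
$m = - \frac{1}{29}$ ($m = - \frac{3}{87} = \left(-3\right) \frac{1}{87} = - \frac{1}{29} \approx -0.034483$)
$v{\left(r \right)} = \frac{29}{57}$ ($v{\left(r \right)} = \frac{1}{- \frac{1}{29} + \left(4 - 2\right)} = \frac{1}{- \frac{1}{29} + 2} = \frac{1}{\frac{57}{29}} = \frac{29}{57}$)
$v{\left(-61 \right)} 40 = \frac{29}{57} \cdot 40 = \frac{1160}{57}$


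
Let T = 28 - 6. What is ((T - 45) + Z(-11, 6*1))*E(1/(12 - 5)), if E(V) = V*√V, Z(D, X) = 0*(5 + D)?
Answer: -23*√7/49 ≈ -1.2419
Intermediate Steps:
T = 22
Z(D, X) = 0
E(V) = V^(3/2)
((T - 45) + Z(-11, 6*1))*E(1/(12 - 5)) = ((22 - 45) + 0)*(1/(12 - 5))^(3/2) = (-23 + 0)*(1/7)^(3/2) = -23*√7/49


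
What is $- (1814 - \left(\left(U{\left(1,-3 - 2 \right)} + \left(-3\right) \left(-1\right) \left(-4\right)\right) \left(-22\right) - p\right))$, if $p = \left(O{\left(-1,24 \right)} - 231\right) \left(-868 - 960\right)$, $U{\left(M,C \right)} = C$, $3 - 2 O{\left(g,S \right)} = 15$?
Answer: $-434676$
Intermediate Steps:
$O{\left(g,S \right)} = -6$ ($O{\left(g,S \right)} = \frac{3}{2} - \frac{15}{2} = -6$)
$p = 433236$ ($p = \left(-6 - 231\right) \left(-868 - 960\right) = \left(-237\right) \left(-1828\right) = 433236$)
$- (1814 - \left(\left(U{\left(1,-3 - 2 \right)} + \left(-3\right) \left(-1\right) \left(-4\right)\right) \left(-22\right) - p\right)) = - (1814 - \left(\left(\left(-3 - 2\right) + \left(-3\right) \left(-1\right) \left(-4\right)\right) \left(-22\right) - 433236\right)) = - (1814 - \left(\left(-5 + 3 \left(-4\right)\right) \left(-22\right) - 433236\right)) = - (1814 - \left(\left(-5 - 12\right) \left(-22\right) - 433236\right)) = - (1814 - \left(\left(-17\right) \left(-22\right) - 433236\right)) = - (1814 - \left(374 - 433236\right)) = - (1814 - -432862) = - (1814 + 432862) = \left(-1\right) 434676 = -434676$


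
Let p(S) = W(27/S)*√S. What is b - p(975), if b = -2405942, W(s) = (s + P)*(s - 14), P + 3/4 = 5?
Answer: -2405942 + 25252501*√39/84500 ≈ -2.4041e+6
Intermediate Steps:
P = 17/4 (P = -¾ + 5 = 17/4 ≈ 4.2500)
W(s) = (-14 + s)*(17/4 + s) (W(s) = (s + 17/4)*(s - 14) = (17/4 + s)*(-14 + s) = (-14 + s)*(17/4 + s))
p(S) = √S*(-119/2 + 729/S² - 1053/(4*S)) (p(S) = (-119/2 + (27/S)² - 1053/(4*S))*√S = (-119/2 + 729/S² - 1053/(4*S))*√S = √S*(-119/2 + 729/S² - 1053/(4*S)))
b - p(975) = -2405942 - (2916 - 1053*975 - 238*975²)/(4*975^(3/2)) = -2405942 - √39/190125*(2916 - 1026675 - 238*950625)/4 = -2405942 - √39/190125*(2916 - 1026675 - 226248750)/4 = -2405942 - √39/190125*(-227272509)/4 = -2405942 - (-25252501)*√39/84500 = -2405942 + 25252501*√39/84500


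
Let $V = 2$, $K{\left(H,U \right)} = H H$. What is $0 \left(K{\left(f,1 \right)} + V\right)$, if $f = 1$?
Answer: $0$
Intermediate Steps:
$K{\left(H,U \right)} = H^{2}$
$0 \left(K{\left(f,1 \right)} + V\right) = 0 \left(1^{2} + 2\right) = 0 \left(1 + 2\right) = 0 \cdot 3 = 0$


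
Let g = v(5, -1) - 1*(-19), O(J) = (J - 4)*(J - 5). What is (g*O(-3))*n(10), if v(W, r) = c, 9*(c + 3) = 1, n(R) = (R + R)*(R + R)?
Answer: 3248000/9 ≈ 3.6089e+5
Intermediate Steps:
n(R) = 4*R**2 (n(R) = (2*R)*(2*R) = 4*R**2)
c = -26/9 (c = -3 + (1/9)*1 = -3 + 1/9 = -26/9 ≈ -2.8889)
v(W, r) = -26/9
O(J) = (-5 + J)*(-4 + J) (O(J) = (-4 + J)*(-5 + J) = (-5 + J)*(-4 + J))
g = 145/9 (g = -26/9 - 1*(-19) = -26/9 + 19 = 145/9 ≈ 16.111)
(g*O(-3))*n(10) = (145*(20 + (-3)**2 - 9*(-3))/9)*(4*10**2) = (145*(20 + 9 + 27)/9)*(4*100) = ((145/9)*56)*400 = (8120/9)*400 = 3248000/9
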